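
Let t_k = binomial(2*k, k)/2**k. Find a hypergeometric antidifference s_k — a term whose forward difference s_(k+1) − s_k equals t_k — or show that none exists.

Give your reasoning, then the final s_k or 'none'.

t_(k+1)/t_k = (2*k + 1)/(k + 1).
Normal form (A,B,C) = (2*k + 1, k + 1, 1).
Solve (2*k + 1)·f(k+1) − (k)·f(k) = 1.
Bound: deg f ≤ -1.
d = -1 < 0 ⇒ no nonzero polynomial f; not summable.

none (Gosper's algorithm certifies no s_k)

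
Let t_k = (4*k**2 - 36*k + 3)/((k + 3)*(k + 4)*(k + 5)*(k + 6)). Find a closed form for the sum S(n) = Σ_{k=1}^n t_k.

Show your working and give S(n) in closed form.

Ratio r(k) = -(k + 3)*(36*k - 4*(k + 1)**2 + 33)/((k + 7)*(4*k**2 - 36*k + 3)).
Factor: A=k + 3; B=k + 7; C=k**2 - 9*k + 3/4.
Need (k + 3)·f(k+1) − (k + 6)·f(k) = k**2 - 9*k + 3/4.
Degrees (1,1,2) ⇒ d ≤ 3.
Match coefficients ⇒ f(k) = k*(k**2 - 228*k + 287)/240.
Get s_k = R·t_k = k*(k**2 - 228*k + 287)/(60*(k + 3)*(k + 4)*(k + 5)) with R(k) = B(k−1)f(k)/C(k) = k*(k + 6)*(k**2 - 228*k + 287)/(60*(4*k**2 - 36*k + 3)).
Check: Δs_k = (4*k**2 - 36*k + 3)/(k**4 + 18*k**3 + 119*k**2 + 342*k + 360). ✓
Evaluate: s_(n+1) = (n**3 - 225*n**2 - 166*n + 60)/(60*(n**3 + 15*n**2 + 74*n + 120)); subtract s_(1) = 1/120 ⇒ S(n) = n*(n**2 - 465*n - 406)/(120*(n**3 + 15*n**2 + 74*n + 120)).

S(n) = n*(n**2 - 465*n - 406)/(120*(n**3 + 15*n**2 + 74*n + 120))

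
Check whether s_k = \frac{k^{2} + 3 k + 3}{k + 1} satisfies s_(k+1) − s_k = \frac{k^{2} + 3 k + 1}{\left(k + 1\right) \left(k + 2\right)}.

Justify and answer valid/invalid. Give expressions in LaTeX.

Valid — Δs_k = t_k.

s_(k+1) = (k**2 + 5*k + 7)/(k + 2)
s_(k+1) − s_k = (k**2 + 3*k + 1)/(k**2 + 3*k + 2)
(s_(k+1) − s_k) − t_k = 0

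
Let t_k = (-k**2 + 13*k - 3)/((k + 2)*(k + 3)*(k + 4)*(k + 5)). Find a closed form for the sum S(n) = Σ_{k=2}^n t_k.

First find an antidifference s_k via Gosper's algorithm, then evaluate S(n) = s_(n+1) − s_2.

S(n) = (n**3 + 36*n**2 - n - 36)/(24*(n**3 + 12*n**2 + 47*n + 60))

The ratio is -(k + 2)*(13*k - (k + 1)**2 + 10)/((k + 6)*(k**2 - 13*k + 3)).
So A=k + 2 and B=k + 6, with C=k**2 - 13*k + 3.
Need (k + 2)·f(k+1) − (k + 5)·f(k) = k**2 - 13*k + 3.
Degrees (1,1,2) ⇒ d ≤ 3.
Match coefficients ⇒ f(k) = -k*(k - 2)*(k + 35)/24.
Certificate R = B(k−1)f/C = -k*(k - 2)*(k + 5)*(k + 35)/(24*(k**2 - 13*k + 3)) gives s_k = k*(k**2 + 33*k - 70)/(24*(k + 2)*(k + 3)*(k + 4)).
Δs = (-k**2 + 13*k - 3)/(k**4 + 14*k**3 + 71*k**2 + 154*k + 120), as required.
Telescope: S(n) = s_(n+1) − s_(2) = (n**3 + 36*n**2 - n - 36)/(24*(n**3 + 12*n**2 + 47*n + 60)) − (0) = (n**3 + 36*n**2 - n - 36)/(24*(n**3 + 12*n**2 + 47*n + 60)).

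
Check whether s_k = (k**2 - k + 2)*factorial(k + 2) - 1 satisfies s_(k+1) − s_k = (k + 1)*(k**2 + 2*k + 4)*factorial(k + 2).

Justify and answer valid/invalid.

valid; difference matches t_k

s_(k+1) = (-k + (k + 1)**2 + 1)*factorial(k + 3) - 1
s_(k+1) − s_k = (k + 1)*(k**2 + 2*k + 4)*factorial(k + 2)
(s_(k+1) − s_k) − t_k = 0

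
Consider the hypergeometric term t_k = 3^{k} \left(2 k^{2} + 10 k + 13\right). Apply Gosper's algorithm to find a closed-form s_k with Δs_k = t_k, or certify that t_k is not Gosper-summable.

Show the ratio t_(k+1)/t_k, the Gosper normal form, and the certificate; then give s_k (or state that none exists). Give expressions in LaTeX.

s_k = 3^{k} \left(k^{2} + 2 k + 2\right)

t_(k+1)/t_k = 3*(2*k**2 + 14*k + 25)/(2*k**2 + 10*k + 13).
So A=3 and B=1, with C=k**2 + 5*k + 13/2.
Need (3)·f(k+1) − (1)·f(k) = k**2 + 5*k + 13/2.
Degrees (0,0,2) ⇒ d ≤ 2.
Coefficient equations give f(k) = (k**2 + 2*k + 2)/2.
Certificate R = B(k−1)f/C = (k**2 + 2*k + 2)/(2*k**2 + 10*k + 13) gives s_k = 3**k*(k**2 + 2*k + 2).
Δs = 3**k*(2*k**2 + 10*k + 13), as required.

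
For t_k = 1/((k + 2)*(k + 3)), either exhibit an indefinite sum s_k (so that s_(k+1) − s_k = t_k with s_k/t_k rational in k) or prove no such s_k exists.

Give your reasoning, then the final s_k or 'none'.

Ratio r(k) = (k + 2)/(k + 4).
Gosper form: A/B · C(k+1)/C(k) with A=k + 2, B=k + 4, C=1.
Solve (k + 2)·f(k+1) − (k + 3)·f(k) = 1.
Degrees (1,1,0) ⇒ d ≤ 1.
Coefficient equations give f(k) = k/2.
So s_k = (B(k−1)f/C)·t_k = (k*(k + 3)/2)·t_k = k/(2*(k + 2)).
s_(k+1) − s_k = 1/(k**2 + 5*k + 6) = t_k.

s_k = k/(2*(k + 2))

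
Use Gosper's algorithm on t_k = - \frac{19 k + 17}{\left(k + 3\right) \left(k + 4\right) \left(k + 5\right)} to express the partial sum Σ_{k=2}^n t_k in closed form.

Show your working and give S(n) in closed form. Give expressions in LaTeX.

S(n) = \frac{- 5 n^{2} - 7 n + 12}{2 \left(n^{2} + 9 n + 20\right)}

t_(k+1)/t_k = (k + 3)*(19*k + 36)/((k + 6)*(19*k + 17)).
Gosper form: A/B · C(k+1)/C(k) with A=k + 3, B=k + 6, C=k + 17/19.
Key eq: (k + 3)·f(k+1) = (k + 5)·f(k) + (k + 17/19).
Degrees (1,1,1) ⇒ d ≤ 2.
A polynomial solution: f(k) = k*(37*k + 31)/228.
Certificate R = B(k−1)f/C = k*(k + 5)*(37*k + 31)/(12*(19*k + 17)) gives s_k = k*(-37*k - 31)/(12*(k + 3)*(k + 4)).
s_(k+1) − s_k = (-19*k - 17)/(k**3 + 12*k**2 + 47*k + 60) = t_k.
Evaluate: s_(n+1) = (-37*n**2 - 105*n - 68)/(12*(n**2 + 9*n + 20)); subtract s_(2) = -7/12 ⇒ S(n) = (-5*n**2 - 7*n + 12)/(2*(n**2 + 9*n + 20)).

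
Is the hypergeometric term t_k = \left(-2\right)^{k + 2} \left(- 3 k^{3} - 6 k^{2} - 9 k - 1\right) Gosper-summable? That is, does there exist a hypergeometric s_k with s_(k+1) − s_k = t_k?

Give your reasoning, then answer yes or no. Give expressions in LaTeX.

Yes. s_k = \left(-2\right)^{k + 2} \left(k^{3} + k - 1\right).

Step 1: r(k) = 2*(-3*k**3 - 15*k**2 - 30*k - 19)/(3*k**3 + 6*k**2 + 9*k + 1).
A = -2, B = 1, C = k**3 + 2*k**2 + 3*k + 1/3.
Key eq: (-2)·f(k+1) = (1)·f(k) + (k**3 + 2*k**2 + 3*k + 1/3).
Degrees (0,0,3) ⇒ d ≤ 3.
A polynomial solution: f(k) = -(k**3 + k - 1)/3.
Get s_k = R·t_k = (-2)**(k + 2)*(k**3 + k - 1) with R(k) = B(k−1)f(k)/C(k) = -(k**3 + k - 1)/(3*k**3 + 6*k**2 + 9*k + 1).
Check: Δs_k = (-2)**(k + 2)*(-k**3 - 3*k - 2*(k + 1)**3 + 1). ✓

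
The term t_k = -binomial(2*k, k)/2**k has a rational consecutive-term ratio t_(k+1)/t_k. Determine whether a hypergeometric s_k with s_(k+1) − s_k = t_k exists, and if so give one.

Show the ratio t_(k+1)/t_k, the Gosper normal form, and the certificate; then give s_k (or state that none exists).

none — t_k is not Gosper-summable

Compute t_(k+1)/t_k: get (2*k + 1)/(k + 1).
So A=2*k + 1 and B=k + 1, with C=1.
Set up (2*k + 1)·f(k+1) − (k)·f(k) − (1) = 0.
Degrees (1,1,0) ⇒ d ≤ -1.
Bound -1 < 0, so the key equation has no polynomial solution.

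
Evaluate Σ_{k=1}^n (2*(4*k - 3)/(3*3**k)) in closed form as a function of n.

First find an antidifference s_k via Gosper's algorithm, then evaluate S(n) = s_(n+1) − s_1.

t_(k+1)/t_k = (4*k + 1)/(3*(4*k - 3)).
A = 1/3, B = 1, C = k - 3/4.
Key eq: (1/3)·f(k+1) = (1)·f(k) + (k - 3/4).
Degrees (0,0,1) ⇒ d ≤ 1.
Match coefficients ⇒ f(k) = -3*(4*k - 1)/8.
So s_k = (B(k−1)f/C)·t_k = (-3*(4*k - 1)/(2*(4*k - 3)))·t_k = (1 - 4*k)/3**k.
Check: Δs_k = 2*(4*k - 3)/(3*3**k). ✓
s_(n+1) = 3**(-n - 1)*(-4*n - 3) and s_(1) = -1, so S(n) = 3**(-n - 1)*(3**(n + 1) - 4*n - 3).

S(n) = 3**(-n - 1)*(3**(n + 1) - 4*n - 3)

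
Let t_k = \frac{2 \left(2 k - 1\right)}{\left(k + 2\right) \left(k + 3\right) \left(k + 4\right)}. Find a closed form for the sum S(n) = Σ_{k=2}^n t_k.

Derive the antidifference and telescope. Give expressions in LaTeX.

t_(k+1)/t_k = (k + 2)*(2*k + 1)/((k + 5)*(2*k - 1)).
Normal form (A,B,C) = (k + 2, k + 5, k - 1/2).
Solve (k + 2)·f(k+1) − (k + 4)·f(k) = k - 1/2.
From deg A=1, deg B=1, deg C=1: d=2.
A polynomial solution: f(k) = k*(k - 3)/8.
Get s_k = R·t_k = k*(k - 3)/(2*(k + 2)*(k + 3)) with R(k) = B(k−1)f(k)/C(k) = k*(k - 3)*(k + 4)/(4*(2*k - 1)).
s_(k+1) − s_k = 2*(2*k - 1)/(k**3 + 9*k**2 + 26*k + 24) = t_k.
Σ_(k=2)^n t_k = s_(n+1) − s_(2) = ((n**2 - n - 2)/(2*(n**2 + 7*n + 12))) − (-1/20), i.e. (11*n**2 - 3*n - 8)/(20*(n**2 + 7*n + 12)).

S(n) = \frac{11 n^{2} - 3 n - 8}{20 \left(n^{2} + 7 n + 12\right)}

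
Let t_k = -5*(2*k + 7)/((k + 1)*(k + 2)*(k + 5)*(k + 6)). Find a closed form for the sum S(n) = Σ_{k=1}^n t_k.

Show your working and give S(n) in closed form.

r(k) = (k + 1)*(k + 5)*(2*k + 9)/((k + 3)*(k + 7)*(2*k + 7)) after simplifying.
A = k + 1, B = k + 7, C = k**3 + 21*k**2/2 + 73*k/2 + 42.
Solve (k + 1)·f(k+1) − (k + 6)·f(k) = k**3 + 21*k**2/2 + 73*k/2 + 42.
Bound: deg f ≤ 5.
Coefficient equations give f(k) = k*(k + 2)*(k + 3)*(k + 4)*(k + 6)/10.
R(k) = B(k−1)·f(k)/C(k) = k*(k + 2)*(k + 6)**2/(5*(2*k + 7)); s_k = R·t_k = k*(-k - 6)/(k**2 + 6*k + 5).
Verify: 5*(-2*k - 7)/(k**4 + 14*k**3 + 65*k**2 + 112*k + 60) matches t_k.
s_(n+1) = (-n**2 - 8*n - 7)/(n**2 + 8*n + 12) and s_(1) = -7/12, so S(n) = 5*n*(-n - 8)/(12*(n**2 + 8*n + 12)).

S(n) = 5*n*(-n - 8)/(12*(n**2 + 8*n + 12))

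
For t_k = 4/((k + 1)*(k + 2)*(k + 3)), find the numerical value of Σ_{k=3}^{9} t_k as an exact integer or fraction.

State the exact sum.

Σ = 14/165

t_(k+1)/t_k = (k + 1)/(k + 4).
So A=k + 1 and B=k + 4, with C=1.
Need (k + 1)·f(k+1) − (k + 3)·f(k) = 1.
From deg A=1, deg B=1, deg C=0: d=2.
Match coefficients ⇒ f(k) = k*(k + 3)/4.
Certificate R = B(k−1)f/C = k*(k + 3)**2/4 gives s_k = k*(k + 3)/((k + 1)*(k + 2)).
Check: Δs_k = 4/(k**3 + 6*k**2 + 11*k + 6). ✓
Σ_(k=3)^(9) t_k = s_(10) − s_(3) = 65/66 − (9/10) = 14/165.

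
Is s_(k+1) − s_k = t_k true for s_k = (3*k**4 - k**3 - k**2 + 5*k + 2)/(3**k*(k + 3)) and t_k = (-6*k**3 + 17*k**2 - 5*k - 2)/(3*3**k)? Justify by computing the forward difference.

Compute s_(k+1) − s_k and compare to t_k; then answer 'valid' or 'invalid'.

s_(k+1) = (3*k**4 + 11*k**3 + 14*k**2 + 12*k + 8)/(3*3**k*(k + 4))
s_(k+1) − s_k = k*(-6*k**4 - 13*k**3 + 62*k**2 + 51*k - 22)/(3*3**k*(k**2 + 7*k + 12))
(s_(k+1) − s_k) − t_k = 4*(3*k**4 + 5*k**3 - 29*k**2 + 13*k + 6)/(3*3**k*(k**2 + 7*k + 12))

Invalid: residual 4*(3*k**4 + 5*k**3 - 29*k**2 + 13*k + 6)/(3*3**k*(k**2 + 7*k + 12)) ≠ 0.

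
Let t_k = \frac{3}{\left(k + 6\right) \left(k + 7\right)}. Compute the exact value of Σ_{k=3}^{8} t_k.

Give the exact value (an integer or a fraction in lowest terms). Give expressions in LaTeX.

Σ = 2/15

r(k) = (k + 6)/(k + 8) after simplifying.
Normal form (A,B,C) = (k + 6, k + 8, 1).
Need (k + 6)·f(k+1) − (k + 7)·f(k) = 1.
Bound: deg f ≤ 1.
Solving with deg f ≤ 1: f(k) = k/6.
Get s_k = R·t_k = k/(2*(k + 6)) with R(k) = B(k−1)f(k)/C(k) = k*(k + 7)/6.
Δs = 3/(k**2 + 13*k + 42), as required.
Telescoping: Σ = s_(9) − s_(3) = 3/10 − (1/6) = 2/15.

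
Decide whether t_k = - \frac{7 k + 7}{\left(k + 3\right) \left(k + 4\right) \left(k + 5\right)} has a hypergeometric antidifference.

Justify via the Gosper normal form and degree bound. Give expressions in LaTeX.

Yes. s_k = - \frac{7 k \left(k + 1\right)}{6 \left(k + 3\right) \left(k + 4\right)}.

Step 1: r(k) = (k + 2)*(k + 3)/((k + 1)*(k + 6)).
A = k + 3, B = k + 6, C = k + 1.
Key eq: (k + 3)·f(k+1) = (k + 5)·f(k) + (k + 1).
d = 2 from the (1,1,1) case.
Solving with deg f ≤ 2: f(k) = k*(k + 1)/6.
So s_k = (B(k−1)f/C)·t_k = (k*(k + 5)/6)·t_k = -7*k*(k + 1)/(6*(k + 3)*(k + 4)).
Verify: 7*(-k - 1)/(k**3 + 12*k**2 + 47*k + 60) matches t_k.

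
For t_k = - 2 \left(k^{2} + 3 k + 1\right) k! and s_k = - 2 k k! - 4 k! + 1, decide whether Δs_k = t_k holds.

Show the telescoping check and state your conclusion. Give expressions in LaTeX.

s_(k+1) = -2*k**2*factorial(k) - 8*k*factorial(k) - 6*factorial(k) + 1
s_(k+1) − s_k = -2*(k**2 + 3*k + 1)*factorial(k)
(s_(k+1) − s_k) − t_k = 0

valid (s_(k+1) − s_k reduces to t_k)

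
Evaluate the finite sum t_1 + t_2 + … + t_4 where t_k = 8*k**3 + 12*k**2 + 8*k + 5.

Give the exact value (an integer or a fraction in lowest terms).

Step 1: r(k) = (8*k**3 + 36*k**2 + 56*k + 33)/(8*k**3 + 12*k**2 + 8*k + 5).
Factor: A=1; B=1; C=k**3 + 3*k**2/2 + k + 5/8.
f must satisfy (1)·f(k+1) − (1)·f(k) = k**3 + 3*k**2/2 + k + 5/8.
Degrees (0,0,3) ⇒ d ≤ 4.
A polynomial solution: f(k) = k*(2*k**3 + 3)/8.
Then R = B(k−1)f/C = k*(2*k**3 + 3)/(8*k**3 + 12*k**2 + 8*k + 5), so s_k = R(k)·t_k = k*(2*k**3 + 3).
Check: Δs_k = 8*k**3 + 12*k**2 + 8*k + 5. ✓
Telescoping: Σ = s_(5) − s_(1) = 1265 − (5) = 1260.

Σ = 1260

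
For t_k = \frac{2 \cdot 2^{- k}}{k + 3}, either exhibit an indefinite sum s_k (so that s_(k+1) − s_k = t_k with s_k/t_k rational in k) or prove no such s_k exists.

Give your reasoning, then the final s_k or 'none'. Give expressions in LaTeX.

Step 1: r(k) = (k + 3)/(2*(k + 4)).
Normal form (A,B,C) = (k/2 + 3/2, k + 4, 1).
Solve (k/2 + 3/2)·f(k+1) − (k + 3)·f(k) = 1.
From deg A=1, deg B=1, deg C=0: d=-1.
Bound -1 < 0, so the key equation has no polynomial solution.

none — t_k is not Gosper-summable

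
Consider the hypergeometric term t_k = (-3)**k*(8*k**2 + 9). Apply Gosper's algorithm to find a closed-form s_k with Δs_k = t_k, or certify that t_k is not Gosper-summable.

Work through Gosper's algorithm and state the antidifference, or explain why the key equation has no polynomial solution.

The ratio is 3*(-8*(k + 1)**2 - 9)/(8*k**2 + 9).
A = -3, B = 1, C = k**2 + 9/8.
Solve (-3)·f(k+1) − (1)·f(k) = k**2 + 9/8.
Degrees (0,0,2) ⇒ d ≤ 2.
Coefficient equations give f(k) = -(2*k**2 - 3*k + 3)/8.
R(k) = B(k−1)·f(k)/C(k) = -(2*k**2 - 3*k + 3)/(8*k**2 + 9); s_k = R·t_k = (-3)**k*(-2*k**2 + 3*k - 3).
Verify: (-3)**k*(8*k**2 + 9) matches t_k.

s_k = (-3)**k*(-2*k**2 + 3*k - 3)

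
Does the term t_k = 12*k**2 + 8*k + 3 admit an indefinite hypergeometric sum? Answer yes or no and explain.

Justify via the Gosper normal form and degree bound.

Yes. s_k = k*(4*k**2 - 2*k + 1).

Compute t_(k+1)/t_k: get (12*k**2 + 32*k + 23)/(12*k**2 + 8*k + 3).
Gosper form: A/B · C(k+1)/C(k) with A=1, B=1, C=k**2 + 2*k/3 + 1/4.
Solve (1)·f(k+1) − (1)·f(k) = k**2 + 2*k/3 + 1/4.
Bound: deg f ≤ 3.
Match coefficients ⇒ f(k) = k*(4*k**2 - 2*k + 1)/12.
Certificate R = B(k−1)f/C = k*(4*k**2 - 2*k + 1)/(12*k**2 + 8*k + 3) gives s_k = k*(4*k**2 - 2*k + 1).
Δs = 12*k**2 + 8*k + 3, as required.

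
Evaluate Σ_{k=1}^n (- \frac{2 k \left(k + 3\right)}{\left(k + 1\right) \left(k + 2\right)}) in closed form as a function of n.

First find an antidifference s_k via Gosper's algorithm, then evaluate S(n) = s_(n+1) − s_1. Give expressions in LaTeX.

The ratio is (k + 1)**2*(k + 4)/(k*(k + 3)**2).
Take A(k)=k + 1, B(k)=k + 3, C(k)=k**2 + 3*k.
Key eq: (k + 1)·f(k+1) = (k + 2)·f(k) + (k**2 + 3*k).
deg f ≤ 2 (via 1,1,2).
Solve for f: f(k) = k*(k - 1) (degree 2 ≤ 2).
So s_k = (B(k−1)f/C)·t_k = ((k - 1)*(k + 2)/(k + 3))·t_k = 2*k*(1 - k)/(k + 1).
Δs = 2*k*(-k - 3)/(k**2 + 3*k + 2), as required.
Evaluate: s_(n+1) = 2*n*(-n - 1)/(n + 2); subtract s_(1) = 0 ⇒ S(n) = 2*n*(-n - 1)/(n + 2).

S(n) = \frac{2 n \left(- n - 1\right)}{n + 2}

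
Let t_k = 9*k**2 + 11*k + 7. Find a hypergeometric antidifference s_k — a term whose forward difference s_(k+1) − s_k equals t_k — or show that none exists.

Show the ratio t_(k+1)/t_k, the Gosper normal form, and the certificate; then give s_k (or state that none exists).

s_k = k*(3*k**2 + k + 3)

The ratio is (9*k**2 + 29*k + 27)/(9*k**2 + 11*k + 7).
Gosper form: A/B · C(k+1)/C(k) with A=1, B=1, C=k**2 + 11*k/9 + 7/9.
Solve (1)·f(k+1) − (1)·f(k) = k**2 + 11*k/9 + 7/9.
From deg A=0, deg B=0, deg C=2: d=3.
A polynomial solution: f(k) = k*(3*k**2 + k + 3)/9.
So s_k = (B(k−1)f/C)·t_k = (k*(3*k**2 + k + 3)/(9*k**2 + 11*k + 7))·t_k = k*(3*k**2 + k + 3).
s_(k+1) − s_k = 9*k**2 + 11*k + 7 = t_k.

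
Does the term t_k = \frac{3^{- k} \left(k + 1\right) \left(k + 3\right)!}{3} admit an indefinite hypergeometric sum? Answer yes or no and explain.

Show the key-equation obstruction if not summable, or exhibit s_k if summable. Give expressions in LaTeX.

Yes. s_k = 3^{- k} \left(k + 3\right)!.

r(k) = (k + 2)*(k + 4)/(3*(k + 1)) after simplifying.
Gosper form: A/B · C(k+1)/C(k) with A=k/3 + 4/3, B=1, C=k + 1.
Set up (k/3 + 4/3)·f(k+1) − (1)·f(k) − (k + 1) = 0.
From deg A=1, deg B=0, deg C=1: d=0.
A polynomial solution: f(k) = 3.
Get s_k = R·t_k = factorial(k + 3)/3**k with R(k) = B(k−1)f(k)/C(k) = 3/(k + 1).
Check: Δs_k = (k + 1)*factorial(k + 3)/(3*3**k). ✓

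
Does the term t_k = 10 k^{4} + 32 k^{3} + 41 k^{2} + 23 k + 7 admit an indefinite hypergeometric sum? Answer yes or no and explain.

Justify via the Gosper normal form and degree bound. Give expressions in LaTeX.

Compute t_(k+1)/t_k: get (10*k**4 + 72*k**3 + 197*k**2 + 241*k + 113)/(10*k**4 + 32*k**3 + 41*k**2 + 23*k + 7).
Take A(k)=1, B(k)=1, C(k)=k**4 + 16*k**3/5 + 41*k**2/10 + 23*k/10 + 7/10.
Key eq: (1)·f(k+1) = (1)·f(k) + (k**4 + 16*k**3/5 + 41*k**2/10 + 23*k/10 + 7/10).
From deg A=0, deg B=0, deg C=4: d=5.
Solving with deg f ≤ 5: f(k) = k*(2*k**4 + 3*k**3 + k**2 - k + 2)/10.
Then R = B(k−1)f/C = k*(2*k**4 + 3*k**3 + k**2 - k + 2)/(10*k**4 + 32*k**3 + 41*k**2 + 23*k + 7), so s_k = R(k)·t_k = k*(2*k**4 + 3*k**3 + k**2 - k + 2).
s_(k+1) − s_k = 10*k**4 + 32*k**3 + 41*k**2 + 23*k + 7 = t_k.

Yes. s_k = k \left(2 k^{4} + 3 k^{3} + k^{2} - k + 2\right).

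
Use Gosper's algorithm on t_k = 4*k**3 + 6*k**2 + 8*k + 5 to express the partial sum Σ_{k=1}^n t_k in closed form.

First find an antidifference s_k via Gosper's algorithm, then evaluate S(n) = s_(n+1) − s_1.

The ratio is (4*k**3 + 18*k**2 + 32*k + 23)/(4*k**3 + 6*k**2 + 8*k + 5).
A = 1, B = 1, C = k**3 + 3*k**2/2 + 2*k + 5/4.
Set up (1)·f(k+1) − (1)·f(k) − (k**3 + 3*k**2/2 + 2*k + 5/4) = 0.
Bound: deg f ≤ 4.
Coefficient equations give f(k) = k*(k**3 + 2*k + 2)/4.
Then R = B(k−1)f/C = k*(k**3 + 2*k + 2)/(4*k**3 + 6*k**2 + 8*k + 5), so s_k = R(k)·t_k = k*(k**3 + 2*k + 2).
Verify: 4*k**3 + 6*k**2 + 8*k + 5 matches t_k.
s_(n+1) = n**4 + 4*n**3 + 8*n**2 + 10*n + 5 and s_(1) = 5, so S(n) = n*(n**3 + 4*n**2 + 8*n + 10).

S(n) = n*(n**3 + 4*n**2 + 8*n + 10)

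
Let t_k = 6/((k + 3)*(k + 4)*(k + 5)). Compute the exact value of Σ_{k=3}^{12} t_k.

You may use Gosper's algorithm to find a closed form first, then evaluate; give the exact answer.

Σ = 115/1904

The ratio is (k + 3)/(k + 6).
So A=k + 3 and B=k + 6, with C=1.
Solve (k + 3)·f(k+1) − (k + 5)·f(k) = 1.
From deg A=1, deg B=1, deg C=0: d=2.
Solve for f: f(k) = k*(k + 7)/24 (degree 2 ≤ 2).
R(k) = B(k−1)·f(k)/C(k) = k*(k + 5)*(k + 7)/24; s_k = R·t_k = k*(k + 7)/(4*(k + 3)*(k + 4)).
Verify: 6/(k**3 + 12*k**2 + 47*k + 60) matches t_k.
Telescoping: Σ = s_(13) − s_(3) = 65/272 − (5/28) = 115/1904.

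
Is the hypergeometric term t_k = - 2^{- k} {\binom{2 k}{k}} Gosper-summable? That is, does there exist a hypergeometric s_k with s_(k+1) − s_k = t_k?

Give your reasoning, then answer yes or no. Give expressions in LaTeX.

Step 1: r(k) = (2*k + 1)/(k + 1).
Factor: A=2*k + 1; B=k + 1; C=1.
Set up (2*k + 1)·f(k+1) − (k)·f(k) − (1) = 0.
Bound: deg f ≤ -1.
Negative degree bound (-1): no f exists, t_k not Gosper-summable.

No; the degree bound rules out any f.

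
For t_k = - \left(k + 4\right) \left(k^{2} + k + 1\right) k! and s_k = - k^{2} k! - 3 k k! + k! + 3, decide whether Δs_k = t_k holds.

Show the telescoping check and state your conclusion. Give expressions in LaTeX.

s_(k+1) = -k**3*factorial(k) - 6*k**2*factorial(k) - 8*k*factorial(k) - 3*factorial(k) + 3
s_(k+1) − s_k = -(k + 4)*(k**2 + k + 1)*factorial(k)
(s_(k+1) − s_k) − t_k = 0

Valid — Δs_k = t_k.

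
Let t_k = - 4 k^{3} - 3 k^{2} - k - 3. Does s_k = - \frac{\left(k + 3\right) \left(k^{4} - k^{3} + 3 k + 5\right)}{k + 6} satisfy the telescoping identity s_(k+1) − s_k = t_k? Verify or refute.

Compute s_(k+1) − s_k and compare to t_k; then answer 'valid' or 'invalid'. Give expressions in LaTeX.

s_(k+1) = -(k + 4)*(3*k + (k + 1)**4 - (k + 1)**3 + 8)/(k + 7)
s_(k+1) − s_k = (-4*k**5 - 46*k**4 - 124*k**3 - 85*k**2 - 63*k - 87)/(k**2 + 13*k + 42)
(s_(k+1) − s_k) − t_k = 3*(3*k**4 + 28*k**3 + 19*k**2 + 6*k + 13)/(k**2 + 13*k + 42)

Invalid: residual \frac{3 \left(3 k^{4} + 28 k^{3} + 19 k^{2} + 6 k + 13\right)}{k^{2} + 13 k + 42} ≠ 0.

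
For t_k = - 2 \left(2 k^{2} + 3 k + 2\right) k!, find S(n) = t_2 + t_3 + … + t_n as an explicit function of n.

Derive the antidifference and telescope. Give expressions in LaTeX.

S(n) = - 4 n^{2} n! - 10 n n! - 6 n! + 20

r(k) = (k + 1)*(3*k + 2*(k + 1)**2 + 5)/(2*k**2 + 3*k + 2) after simplifying.
So A=k + 1 and B=1, with C=k**2 + 3*k/2 + 1.
f must satisfy (k + 1)·f(k+1) − (1)·f(k) = k**2 + 3*k/2 + 1.
From deg A=1, deg B=0, deg C=2: d=1.
Match coefficients ⇒ f(k) = (2*k + 1)/2.
R(k) = B(k−1)·f(k)/C(k) = (2*k + 1)/(2*k**2 + 3*k + 2); s_k = R·t_k = -2*(2*k + 1)*factorial(k).
Verify: -2*(2*k**2 + 3*k + 2)*factorial(k) matches t_k.
Telescope: S(n) = s_(n+1) − s_(2) = -2*(2*n + 3)*factorial(n + 1) − (-20) = -4*n**2*factorial(n) - 10*n*factorial(n) - 6*factorial(n) + 20.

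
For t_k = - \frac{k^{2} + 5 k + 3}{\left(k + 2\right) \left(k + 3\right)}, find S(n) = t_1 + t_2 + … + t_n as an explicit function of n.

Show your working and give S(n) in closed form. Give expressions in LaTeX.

S(n) = \frac{n \left(- n - 2\right)}{n + 3}

The ratio is (k + 2)*(5*k + (k + 1)**2 + 8)/((k + 4)*(k**2 + 5*k + 3)).
Take A(k)=k + 2, B(k)=k + 4, C(k)=k**2 + 5*k + 3.
Need (k + 2)·f(k+1) − (k + 3)·f(k) = k**2 + 5*k + 3.
d = 2 from the (1,1,2) case.
Solve for f: f(k) = k*(2*k + 1)/2 (degree 2 ≤ 2).
Get s_k = R·t_k = k*(-2*k - 1)/(2*(k + 2)) with R(k) = B(k−1)f(k)/C(k) = k*(k + 3)*(2*k + 1)/(2*(k**2 + 5*k + 3)).
s_(k+1) − s_k = (-k**2 - 5*k - 3)/(k**2 + 5*k + 6) = t_k.
s_(n+1) = (-2*n**2 - 5*n - 3)/(2*(n + 3)) and s_(1) = -1/2, so S(n) = n*(-n - 2)/(n + 3).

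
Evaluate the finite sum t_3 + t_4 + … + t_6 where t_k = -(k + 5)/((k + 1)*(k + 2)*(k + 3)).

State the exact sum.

Σ = -29/180

Ratio r(k) = (k + 1)*(k + 6)/((k + 4)*(k + 5)).
Normal form (A,B,C) = (k + 1, k + 4, k + 5).
Need (k + 1)·f(k+1) − (k + 3)·f(k) = k + 5.
Degrees (1,1,1) ⇒ d ≤ 2.
A polynomial solution: f(k) = k*(3*k + 7)/2.
So s_k = (B(k−1)f/C)·t_k = (k*(k + 3)*(3*k + 7)/(2*(k + 5)))·t_k = k*(-3*k - 7)/(2*(k + 1)*(k + 2)).
s_(k+1) − s_k = (-k - 5)/(k**3 + 6*k**2 + 11*k + 6) = t_k.
Evaluate s at k=7 and k=3: -49/36 and -6/5; difference -29/180.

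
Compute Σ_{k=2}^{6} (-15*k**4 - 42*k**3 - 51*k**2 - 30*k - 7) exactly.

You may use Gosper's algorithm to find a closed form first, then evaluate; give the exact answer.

r(k) = (15*k**4 + 102*k**3 + 267*k**2 + 318*k + 145)/(15*k**4 + 42*k**3 + 51*k**2 + 30*k + 7) after simplifying.
Take A(k)=1, B(k)=1, C(k)=k**4 + 14*k**3/5 + 17*k**2/5 + 2*k + 7/15.
f must satisfy (1)·f(k+1) − (1)·f(k) = k**4 + 14*k**3/5 + 17*k**2/5 + 2*k + 7/15.
Degrees (0,0,4) ⇒ d ≤ 5.
Coefficient equations give f(k) = k**3*(3*k**2 + 3*k + 1)/15.
Get s_k = R·t_k = k**3*(-3*k**2 - 3*k - 1) with R(k) = B(k−1)f(k)/C(k) = k**3*(3*k**2 + 3*k + 1)/(15*k**4 + 42*k**3 + 51*k**2 + 30*k + 7).
s_(k+1) − s_k = -15*k**4 - 42*k**3 - 51*k**2 - 30*k - 7 = t_k.
Sum = s_(7) − s_(2); s_(7) = -57967, s_(2) = -152 ⇒ -57815.

Σ = -57815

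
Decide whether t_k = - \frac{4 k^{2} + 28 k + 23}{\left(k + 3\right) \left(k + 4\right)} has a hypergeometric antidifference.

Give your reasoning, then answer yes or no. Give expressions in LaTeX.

t_(k+1)/t_k = (k + 3)*(28*k + 4*(k + 1)**2 + 51)/((k + 5)*(4*k**2 + 28*k + 23)).
Normal form (A,B,C) = (k + 3, k + 5, k**2 + 7*k + 23/4).
f must satisfy (k + 3)·f(k+1) − (k + 4)·f(k) = k**2 + 7*k + 23/4.
deg f ≤ 2 (via 1,1,2).
Coefficient equations give f(k) = k*(12*k + 11)/12.
Then R = B(k−1)f/C = k*(k + 4)*(12*k + 11)/(3*(4*k**2 + 28*k + 23)), so s_k = R(k)·t_k = k*(-12*k - 11)/(3*(k + 3)).
Δs = (-4*k**2 - 28*k - 23)/(k**2 + 7*k + 12), as required.

Yes. s_k = \frac{k \left(- 12 k - 11\right)}{3 \left(k + 3\right)}.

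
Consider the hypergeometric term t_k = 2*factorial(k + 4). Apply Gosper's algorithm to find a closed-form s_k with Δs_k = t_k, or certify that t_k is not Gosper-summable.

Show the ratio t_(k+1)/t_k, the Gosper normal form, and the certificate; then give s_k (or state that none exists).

no hypergeometric antidifference exists

t_(k+1)/t_k = k + 5.
Gosper form: A/B · C(k+1)/C(k) with A=k + 5, B=1, C=1.
Set up (k + 5)·f(k+1) − (1)·f(k) − (1) = 0.
Degrees (1,0,0) ⇒ d ≤ -1.
d = -1 < 0 ⇒ no nonzero polynomial f; not summable.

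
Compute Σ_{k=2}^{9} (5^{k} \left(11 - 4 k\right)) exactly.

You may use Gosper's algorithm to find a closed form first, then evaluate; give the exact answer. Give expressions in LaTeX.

Ratio r(k) = 5*(4*k - 7)/(4*k - 11).
So A=5 and B=1, with C=k - 11/4.
Need (5)·f(k+1) − (1)·f(k) = k - 11/4.
d = 1 from the (0,0,1) case.
Solve for f: f(k) = (k - 4)/4 (degree 1 ≤ 1).
Get s_k = R·t_k = 5**k*(4 - k) with R(k) = B(k−1)f(k)/C(k) = (k - 4)/(4*k - 11).
Δs = 5**k*(11 - 4*k), as required.
Evaluate s at k=10 and k=2: -58593750 and 50; difference -58593800.

Σ = -58593800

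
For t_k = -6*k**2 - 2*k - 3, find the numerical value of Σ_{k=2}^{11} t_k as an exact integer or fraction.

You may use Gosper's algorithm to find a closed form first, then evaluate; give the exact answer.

Σ = -3190

r(k) = (6*k**2 + 14*k + 11)/(6*k**2 + 2*k + 3) after simplifying.
A = 1, B = 1, C = k**2 + k/3 + 1/2.
Set up (1)·f(k+1) − (1)·f(k) − (k**2 + k/3 + 1/2) = 0.
d = 3 from the (0,0,2) case.
Coefficient equations give f(k) = k*(2*k**2 - 2*k + 3)/6.
Then R = B(k−1)f/C = k*(2*k**2 - 2*k + 3)/(6*k**2 + 2*k + 3), so s_k = R(k)·t_k = k*(-2*k**2 + 2*k - 3).
Δs = -6*k**2 - 2*k - 3, as required.
Evaluate s at k=12 and k=2: -3204 and -14; difference -3190.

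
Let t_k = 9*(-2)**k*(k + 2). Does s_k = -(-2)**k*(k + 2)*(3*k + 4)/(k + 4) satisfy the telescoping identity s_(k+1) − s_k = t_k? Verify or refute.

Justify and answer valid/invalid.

s_(k+1) = 2*(-2)**k*(k + 3)*(3*k + 7)/(k + 5)
s_(k+1) − s_k = (-2)**k*(9*k**3 + 81*k**2 + 228*k + 208)/(k**2 + 9*k + 20)
(s_(k+1) − s_k) − t_k = (-2)**(k + 1)*(9*k**2 + 57*k + 76)/(k**2 + 9*k + 20)

Invalid: residual (-2)**(k + 1)*(9*k**2 + 57*k + 76)/(k**2 + 9*k + 20) ≠ 0.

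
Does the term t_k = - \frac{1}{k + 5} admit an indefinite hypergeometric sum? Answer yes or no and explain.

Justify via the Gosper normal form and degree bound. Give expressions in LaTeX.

Step 1: r(k) = (k + 5)/(k + 6).
So A=k + 5 and B=k + 6, with C=1.
Key eq: (k + 5)·f(k+1) = (k + 5)·f(k) + (1).
Degrees (1,1,0) ⇒ d ≤ 0.
Write f(k) = c0. Then LHS − RHS = -1, requiring -1 = 0: contradictory. No certificate.

No — the linear system for f has no solution.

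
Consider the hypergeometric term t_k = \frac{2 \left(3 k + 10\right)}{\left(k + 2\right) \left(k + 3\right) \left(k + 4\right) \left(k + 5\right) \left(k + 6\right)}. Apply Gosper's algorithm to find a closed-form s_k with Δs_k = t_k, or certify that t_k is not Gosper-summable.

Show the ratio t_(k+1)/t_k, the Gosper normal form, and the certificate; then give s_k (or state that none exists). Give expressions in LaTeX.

s_k = \frac{k \left(k^{2} + 11 k + 38\right)}{20 \left(k^{3} + 11 k^{2} + 38 k + 40\right)}

The ratio is (k + 2)*(3*k + 13)/((k + 7)*(3*k + 10)).
A = k + 2, B = k + 7, C = k + 10/3.
f must satisfy (k + 2)·f(k+1) − (k + 6)·f(k) = k + 10/3.
d = 4 from the (1,1,1) case.
Solve for f: f(k) = k*(k + 3)*(k**2 + 11*k + 38)/120 (degree 4 ≤ 4).
So s_k = (B(k−1)f/C)·t_k = (k*(k + 3)*(k + 6)*(k**2 + 11*k + 38)/(40*(3*k + 10)))·t_k = k*(k**2 + 11*k + 38)/(20*(k**3 + 11*k**2 + 38*k + 40)).
Verify: 2*(3*k + 10)/(k**5 + 20*k**4 + 155*k**3 + 580*k**2 + 1044*k + 720) matches t_k.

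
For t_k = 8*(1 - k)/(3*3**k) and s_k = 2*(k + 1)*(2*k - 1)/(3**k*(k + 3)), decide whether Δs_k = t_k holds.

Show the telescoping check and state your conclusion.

Invalid: residual 4*(4*k**2 + 14*k - 15)/(3*3**k*(k**2 + 7*k + 12)) ≠ 0.

s_(k+1) = 2*(k + 2)*(2*k + 1)/(3*3**k*(k + 4))
s_(k+1) − s_k = 4*(-2*k**3 - 8*k**2 + 4*k + 9)/(3*3**k*(k**2 + 7*k + 12))
(s_(k+1) − s_k) − t_k = 4*(4*k**2 + 14*k - 15)/(3*3**k*(k**2 + 7*k + 12))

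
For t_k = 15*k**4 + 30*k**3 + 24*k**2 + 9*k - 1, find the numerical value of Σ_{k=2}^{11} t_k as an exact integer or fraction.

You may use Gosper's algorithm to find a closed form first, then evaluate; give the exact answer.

Σ = 742940

t_(k+1)/t_k = (15*k**4 + 90*k**3 + 204*k**2 + 207*k + 77)/(15*k**4 + 30*k**3 + 24*k**2 + 9*k - 1).
Gosper form: A/B · C(k+1)/C(k) with A=1, B=1, C=k**4 + 2*k**3 + 8*k**2/5 + 3*k/5 - 1/15.
Set up (1)·f(k+1) − (1)·f(k) − (k**4 + 2*k**3 + 8*k**2/5 + 3*k/5 - 1/15) = 0.
deg f ≤ 5 (via 0,0,4).
Solve for f: f(k) = k*(3*k**4 - 2*k**2 - 2)/15 (degree 5 ≤ 5).
Get s_k = R·t_k = k*(3*k**4 - 2*k**2 - 2) with R(k) = B(k−1)f(k)/C(k) = k*(3*k**4 - 2*k**2 - 2)/(15*k**4 + 30*k**3 + 24*k**2 + 9*k - 1).
s_(k+1) − s_k = 15*k**4 + 30*k**3 + 24*k**2 + 9*k - 1 = t_k.
Telescoping: Σ = s_(12) − s_(2) = 743016 − (76) = 742940.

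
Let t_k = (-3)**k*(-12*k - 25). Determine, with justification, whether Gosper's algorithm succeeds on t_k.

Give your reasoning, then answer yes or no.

The ratio is 3*(-12*k - 37)/(12*k + 25).
Factor: A=-3; B=1; C=k + 25/12.
Need (-3)·f(k+1) − (1)·f(k) = k + 25/12.
deg f ≤ 1 (via 0,0,1).
Match coefficients ⇒ f(k) = -(3*k + 4)/12.
So s_k = (B(k−1)f/C)·t_k = (-(3*k + 4)/(12*k + 25))·t_k = (-3)**k*(3*k + 4).
s_(k+1) − s_k = (-3)**k*(-12*k - 25) = t_k.

Yes. s_k = (-3)**k*(3*k + 4).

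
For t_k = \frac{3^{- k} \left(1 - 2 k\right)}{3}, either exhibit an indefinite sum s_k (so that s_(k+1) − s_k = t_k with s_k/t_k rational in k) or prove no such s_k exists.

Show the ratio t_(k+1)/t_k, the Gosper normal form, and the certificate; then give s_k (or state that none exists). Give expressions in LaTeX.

s_k = 3^{- k} k

Compute t_(k+1)/t_k: get (2*k + 1)/(3*(2*k - 1)).
A = 1/3, B = 1, C = k - 1/2.
Set up (1/3)·f(k+1) − (1)·f(k) − (k - 1/2) = 0.
d = 1 from the (0,0,1) case.
Solve for f: f(k) = -3*k/2 (degree 1 ≤ 1).
So s_k = (B(k−1)f/C)·t_k = (-3*k/(2*k - 1))·t_k = k/3**k.
Δs = (1 - 2*k)/(3*3**k), as required.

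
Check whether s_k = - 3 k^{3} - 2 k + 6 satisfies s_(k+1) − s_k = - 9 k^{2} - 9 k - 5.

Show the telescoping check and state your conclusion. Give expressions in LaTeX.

valid; difference matches t_k

s_(k+1) = -2*k - 3*(k + 1)**3 + 4
s_(k+1) − s_k = -9*k**2 - 9*k - 5
(s_(k+1) − s_k) − t_k = 0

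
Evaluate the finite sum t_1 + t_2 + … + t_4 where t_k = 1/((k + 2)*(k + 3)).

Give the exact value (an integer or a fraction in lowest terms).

Σ = 4/21

r(k) = (k + 2)/(k + 4) after simplifying.
Factor: A=k + 2; B=k + 4; C=1.
Key eq: (k + 2)·f(k+1) = (k + 3)·f(k) + (1).
From deg A=1, deg B=1, deg C=0: d=1.
Solve for f: f(k) = k/2 (degree 1 ≤ 1).
Get s_k = R·t_k = k/(2*(k + 2)) with R(k) = B(k−1)f(k)/C(k) = k*(k + 3)/2.
s_(k+1) − s_k = 1/(k**2 + 5*k + 6) = t_k.
Sum = s_(5) − s_(1); s_(5) = 5/14, s_(1) = 1/6 ⇒ 4/21.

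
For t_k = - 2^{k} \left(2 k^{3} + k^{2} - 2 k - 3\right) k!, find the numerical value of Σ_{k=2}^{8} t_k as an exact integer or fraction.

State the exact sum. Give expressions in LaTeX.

Σ = -11519262728

r(k) = 2*(2*k**4 + 9*k**3 + 13*k**2 + 4*k - 2)/(2*k**3 + k**2 - 2*k - 3) after simplifying.
Factor: A=2*k + 2; B=1; C=k**3 + k**2/2 - k - 3/2.
f must satisfy (2*k + 2)·f(k+1) − (1)·f(k) = k**3 + k**2/2 - k - 3/2.
deg f ≤ 2 (via 1,0,3).
A polynomial solution: f(k) = (k**2 - 2*k - 1)/2.
Then R = B(k−1)f/C = (k**2 - 2*k - 1)/(2*k**3 + k**2 - 2*k - 3), so s_k = R(k)·t_k = 2**k*(-k**2 + 2*k + 1)*factorial(k).
Verify: -2**k*(2*k**3 + k**2 - 2*k - 3)*factorial(k) matches t_k.
Telescoping: Σ = s_(9) − s_(2) = -11519262720 − (8) = -11519262728.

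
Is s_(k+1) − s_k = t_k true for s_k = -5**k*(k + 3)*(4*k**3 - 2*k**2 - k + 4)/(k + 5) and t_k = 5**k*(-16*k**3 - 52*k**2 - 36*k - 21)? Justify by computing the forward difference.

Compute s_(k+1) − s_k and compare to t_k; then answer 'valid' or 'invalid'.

s_(k+1) = 5**(k + 1)*(k + 4)*(k - 4*(k + 1)**3 + 2*(k + 1)**2 - 3)/(k + 6)
s_(k+1) − s_k = 5**k*(-16*k**5 - 196*k**4 - 832*k**3 - 1381*k**2 - 907*k - 428)/(k**2 + 11*k + 30)
(s_(k+1) − s_k) − t_k = 5**k*(32*k**4 + 256*k**3 + 596*k**2 + 404*k + 202)/(k**2 + 11*k + 30)

Invalid: residual 5**k*(32*k**4 + 256*k**3 + 596*k**2 + 404*k + 202)/(k**2 + 11*k + 30) ≠ 0.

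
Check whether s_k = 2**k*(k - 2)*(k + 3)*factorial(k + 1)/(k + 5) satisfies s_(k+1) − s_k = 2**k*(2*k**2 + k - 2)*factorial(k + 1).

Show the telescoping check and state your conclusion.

Invalid: residual -2**(k + 1)*(2*k**3 + 11*k**2 + 2*k - 8)*factorial(k + 1)/((k + 5)*(k + 6)) ≠ 0.

s_(k+1) = 2**(k + 1)*(k - 1)*(k + 4)*factorial(k + 2)/(k + 6)
s_(k+1) − s_k = 2**k*(2*k**4 + 19*k**3 + 47*k**2 + 4*k - 44)*factorial(k + 1)/((k + 5)*(k + 6))
(s_(k+1) − s_k) − t_k = -2**(k + 1)*(2*k**3 + 11*k**2 + 2*k - 8)*factorial(k + 1)/((k + 5)*(k + 6))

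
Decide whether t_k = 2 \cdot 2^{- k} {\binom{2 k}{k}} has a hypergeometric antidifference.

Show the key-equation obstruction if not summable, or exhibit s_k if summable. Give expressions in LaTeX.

Compute t_(k+1)/t_k: get (2*k + 1)/(k + 1).
Take A(k)=2*k + 1, B(k)=k + 1, C(k)=1.
Need (2*k + 1)·f(k+1) − (k)·f(k) = 1.
d = -1 from the (1,1,0) case.
d = -1 < 0 ⇒ no nonzero polynomial f; not summable.

No; the degree bound rules out any f.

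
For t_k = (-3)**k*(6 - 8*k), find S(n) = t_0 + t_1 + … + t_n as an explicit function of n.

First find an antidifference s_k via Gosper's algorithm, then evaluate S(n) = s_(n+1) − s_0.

Ratio r(k) = 3*(-4*k - 1)/(4*k - 3).
Factor: A=-3; B=1; C=k - 3/4.
f must satisfy (-3)·f(k+1) − (1)·f(k) = k - 3/4.
deg f ≤ 1 (via 0,0,1).
Coefficient equations give f(k) = -(2*k - 3)/8.
Certificate R = B(k−1)f/C = -(2*k - 3)/(2*(4*k - 3)) gives s_k = (-3)**k*(2*k - 3).
Verify: (-3)**k*(6 - 8*k) matches t_k.
Evaluate: s_(n+1) = (-3)**(n + 1)*(2*n - 1); subtract s_(0) = -3 ⇒ S(n) = -6*(-3)**n*n + 3*(-3)**n + 3.

S(n) = -6*(-3)**n*n + 3*(-3)**n + 3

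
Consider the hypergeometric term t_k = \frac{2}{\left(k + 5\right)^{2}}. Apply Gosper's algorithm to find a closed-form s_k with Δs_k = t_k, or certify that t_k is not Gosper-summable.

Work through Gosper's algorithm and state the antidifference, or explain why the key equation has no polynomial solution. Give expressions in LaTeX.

r(k) = (k + 5)**2/(k + 6)**2 after simplifying.
Factor: A=k**2 + 10*k + 25; B=k**2 + 12*k + 36; C=1.
Need (k**2 + 10*k + 25)·f(k+1) − (k**2 + 10*k + 25)·f(k) = 1.
From deg A=2, deg B=2, deg C=0: d=0.
Write f(k) = c0. Then LHS − RHS = -1, requiring -1 = 0: contradictory. No certificate.

no hypergeometric antidifference exists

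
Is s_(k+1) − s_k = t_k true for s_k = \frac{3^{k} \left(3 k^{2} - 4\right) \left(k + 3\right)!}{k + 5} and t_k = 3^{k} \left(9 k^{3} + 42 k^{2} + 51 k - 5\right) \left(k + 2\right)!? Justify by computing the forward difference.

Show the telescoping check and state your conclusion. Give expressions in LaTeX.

s_(k+1) = 3**(k + 1)*(3*k**2 + 6*k - 1)*factorial(k + 4)/(k + 6)
s_(k+1) − s_k = 3**k*(9*k**4 + 96*k**3 + 321*k**2 + 337*k - 36)*factorial(k + 3)/((k + 5)*(k + 6))
(s_(k+1) − s_k) − t_k = -2*3**k*(9*k**4 + 87*k**3 + 258*k**2 + 250*k - 21)*factorial(k + 2)/((k + 5)*(k + 6))

Invalid: residual - \frac{2 \cdot 3^{k} \left(9 k^{4} + 87 k^{3} + 258 k^{2} + 250 k - 21\right) \left(k + 2\right)!}{\left(k + 5\right) \left(k + 6\right)} ≠ 0.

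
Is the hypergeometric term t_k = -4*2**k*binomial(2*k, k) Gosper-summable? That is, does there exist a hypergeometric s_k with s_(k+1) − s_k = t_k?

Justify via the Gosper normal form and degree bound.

Compute t_(k+1)/t_k: get 4*(2*k + 1)/(k + 1).
Normal form (A,B,C) = (8*k + 4, k + 1, 1).
Solve (8*k + 4)·f(k+1) − (k)·f(k) = 1.
Bound: deg f ≤ -1.
Negative degree bound (-1): no f exists, t_k not Gosper-summable.

No. Not Gosper-summable.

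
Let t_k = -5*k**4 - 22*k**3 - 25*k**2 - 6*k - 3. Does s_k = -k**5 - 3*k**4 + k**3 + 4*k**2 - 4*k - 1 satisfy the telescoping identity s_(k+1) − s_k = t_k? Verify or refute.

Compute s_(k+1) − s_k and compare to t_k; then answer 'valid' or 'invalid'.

Valid — Δs_k = t_k.

s_(k+1) = -k**5 - 8*k**4 - 21*k**3 - 21*k**2 - 10*k - 4
s_(k+1) − s_k = -5*k**4 - 22*k**3 - 25*k**2 - 6*k - 3
(s_(k+1) − s_k) − t_k = 0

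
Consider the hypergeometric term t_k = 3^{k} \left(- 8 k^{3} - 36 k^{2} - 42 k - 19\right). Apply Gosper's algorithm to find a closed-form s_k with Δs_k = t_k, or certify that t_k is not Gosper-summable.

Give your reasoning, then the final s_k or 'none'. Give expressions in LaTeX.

r(k) = 3*(8*k**3 + 60*k**2 + 138*k + 105)/(8*k**3 + 36*k**2 + 42*k + 19) after simplifying.
Take A(k)=3, B(k)=1, C(k)=k**3 + 9*k**2/2 + 21*k/4 + 19/8.
Key eq: (3)·f(k+1) = (1)·f(k) + (k**3 + 9*k**2/2 + 21*k/4 + 19/8).
Degrees (0,0,3) ⇒ d ≤ 3.
Coefficient equations give f(k) = (4*k**3 + 3*k - 1)/8.
Get s_k = R·t_k = 3**k*(-4*k**3 - 3*k + 1) with R(k) = B(k−1)f(k)/C(k) = (4*k**3 + 3*k - 1)/(8*k**3 + 36*k**2 + 42*k + 19).
Δs = 3**k*(4*k**3 - 6*k - 12*(k + 1)**3 - 7), as required.

s_k = 3^{k} \left(- 4 k^{3} - 3 k + 1\right)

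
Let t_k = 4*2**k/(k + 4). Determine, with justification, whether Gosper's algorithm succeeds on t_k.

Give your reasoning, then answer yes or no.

No. Not Gosper-summable.

t_(k+1)/t_k = 2*(k + 4)/(k + 5).
Take A(k)=2*k + 8, B(k)=k + 5, C(k)=1.
Set up (2*k + 8)·f(k+1) − (k + 4)·f(k) − (1) = 0.
From deg A=1, deg B=1, deg C=0: d=-1.
d = -1 < 0 ⇒ no nonzero polynomial f; not summable.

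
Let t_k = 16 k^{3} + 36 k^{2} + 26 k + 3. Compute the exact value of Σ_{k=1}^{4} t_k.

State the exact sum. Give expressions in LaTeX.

r(k) = (16*k**3 + 84*k**2 + 146*k + 81)/(16*k**3 + 36*k**2 + 26*k + 3) after simplifying.
Normal form (A,B,C) = (1, 1, k**3 + 9*k**2/4 + 13*k/8 + 3/16).
Need (1)·f(k+1) − (1)·f(k) = k**3 + 9*k**2/4 + 13*k/8 + 3/16.
d = 4 from the (0,0,3) case.
Solve for f: f(k) = k*(4*k**3 + 4*k**2 - k - 4)/16 (degree 4 ≤ 4).
Then R = B(k−1)f/C = k*(4*k**3 + 4*k**2 - k - 4)/(16*k**3 + 36*k**2 + 26*k + 3), so s_k = R(k)·t_k = k*(4*k**3 + 4*k**2 - k - 4).
s_(k+1) − s_k = 16*k**3 + 36*k**2 + 26*k + 3 = t_k.
Σ_(k=1)^(4) t_k = s_(5) − s_(1) = 2955 − (3) = 2952.

Σ = 2952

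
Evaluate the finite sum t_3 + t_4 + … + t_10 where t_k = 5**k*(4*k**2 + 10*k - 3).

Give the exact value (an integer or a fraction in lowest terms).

t_(k+1)/t_k = 5*(4*k**2 + 18*k + 11)/(4*k**2 + 10*k - 3).
Take A(k)=5, B(k)=1, C(k)=k**2 + 5*k/2 - 3/4.
Set up (5)·f(k+1) − (1)·f(k) − (k**2 + 5*k/2 - 3/4) = 0.
deg f ≤ 2 (via 0,0,2).
Solve for f: f(k) = (k**2 - 2)/4 (degree 2 ≤ 2).
Get s_k = R·t_k = 5**k*(k**2 - 2) with R(k) = B(k−1)f(k)/C(k) = (k**2 - 2)/(4*k**2 + 10*k - 3).
s_(k+1) − s_k = 5**k*(4*k**2 + 10*k - 3) = t_k.
Telescoping: Σ = s_(11) − s_(3) = 5810546875 − (875) = 5810546000.

Σ = 5810546000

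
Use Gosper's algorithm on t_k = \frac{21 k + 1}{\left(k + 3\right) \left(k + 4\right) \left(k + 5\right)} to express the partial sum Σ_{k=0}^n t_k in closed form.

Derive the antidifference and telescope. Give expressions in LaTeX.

S(n) = \frac{8 n^{2} + 9 n + 1}{3 \left(n^{2} + 9 n + 20\right)}

Step 1: r(k) = (k + 3)*(21*k + 22)/((k + 6)*(21*k + 1)).
A = k + 3, B = k + 6, C = k + 1/21.
Key eq: (k + 3)·f(k+1) = (k + 5)·f(k) + (k + 1/21).
deg f ≤ 2 (via 1,1,1).
Solve for f: f(k) = k*(8*k - 7)/63 (degree 2 ≤ 2).
So s_k = (B(k−1)f/C)·t_k = (k*(k + 5)*(8*k - 7)/(3*(21*k + 1)))·t_k = k*(8*k - 7)/(3*(k + 3)*(k + 4)).
Δs = (21*k + 1)/(k**3 + 12*k**2 + 47*k + 60), as required.
s_(n+1) = (8*n**2 + 9*n + 1)/(3*(n**2 + 9*n + 20)) and s_(0) = 0, so S(n) = (8*n**2 + 9*n + 1)/(3*(n**2 + 9*n + 20)).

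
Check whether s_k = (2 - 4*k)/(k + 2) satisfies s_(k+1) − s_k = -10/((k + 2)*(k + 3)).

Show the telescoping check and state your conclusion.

valid; difference matches t_k

s_(k+1) = 2*(-2*k - 1)/(k + 3)
s_(k+1) − s_k = -10/(k**2 + 5*k + 6)
(s_(k+1) − s_k) − t_k = 0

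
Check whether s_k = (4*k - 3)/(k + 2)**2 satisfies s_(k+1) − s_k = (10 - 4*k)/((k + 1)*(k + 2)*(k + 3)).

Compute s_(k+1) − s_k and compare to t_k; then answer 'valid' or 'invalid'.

s_(k+1) = (4*k + 1)/(k + 3)**2
s_(k+1) − s_k = (-4*k**2 + 2*k + 31)/(k**4 + 10*k**3 + 37*k**2 + 60*k + 36)
(s_(k+1) − s_k) − t_k = (8*k**2 + 7*k - 29)/(k**5 + 11*k**4 + 47*k**3 + 97*k**2 + 96*k + 36)

Invalid: residual (8*k**2 + 7*k - 29)/(k**5 + 11*k**4 + 47*k**3 + 97*k**2 + 96*k + 36) ≠ 0.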